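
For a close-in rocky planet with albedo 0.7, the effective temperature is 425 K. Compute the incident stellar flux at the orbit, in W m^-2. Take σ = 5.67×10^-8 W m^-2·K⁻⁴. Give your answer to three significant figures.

From S(1−α)/4 = σT⁴: S = 4σT⁴/(1−α).
σT⁴ = 5.67×10⁻⁸·(425)⁴ = 1850 W m^-2.
So S = 4×1850/(1−0.7) = 24660 W m^-2.

24700 W m^-2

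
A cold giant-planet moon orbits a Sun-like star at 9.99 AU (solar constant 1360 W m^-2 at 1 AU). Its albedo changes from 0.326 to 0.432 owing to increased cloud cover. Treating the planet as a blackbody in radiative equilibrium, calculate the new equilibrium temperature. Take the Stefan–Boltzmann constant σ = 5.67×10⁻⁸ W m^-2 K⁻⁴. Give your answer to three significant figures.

76.4 K

Irradiance scales as 1/d², so S = 1360 W m^-2 × (1/9.99)² = 13.63 W m^-2.
T₂ = [S(1−α₂)/(4σ)]^(1/4) = [13.63·0.568/(4σ)]^(1/4) = 76.43 K.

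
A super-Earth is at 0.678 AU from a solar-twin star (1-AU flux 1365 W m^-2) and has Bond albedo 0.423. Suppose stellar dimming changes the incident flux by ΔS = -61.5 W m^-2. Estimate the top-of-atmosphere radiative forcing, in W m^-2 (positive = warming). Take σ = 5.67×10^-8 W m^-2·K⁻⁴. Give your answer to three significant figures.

-8.87 W m^-2

Flux at the orbit: S = 1365/(0.678)² = 2969 W m^-2.
Only a fraction (1−α) is absorbed and it's spread over 4πR², so ΔF = (1−α)ΔS/4 = -8.871 W m^-2.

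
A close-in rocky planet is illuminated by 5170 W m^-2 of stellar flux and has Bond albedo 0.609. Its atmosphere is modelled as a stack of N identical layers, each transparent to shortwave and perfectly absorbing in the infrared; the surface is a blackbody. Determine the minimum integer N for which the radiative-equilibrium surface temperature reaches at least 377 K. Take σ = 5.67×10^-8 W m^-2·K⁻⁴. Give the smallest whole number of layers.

Top-of-atmosphere balance: σT_e⁴ = S(1−α)/4 = 505.4 W m^-2 → T_e = 307.3 K.
Need (N+1)T_e⁴ ≥ T_s⁴, i.e. N+1 ≥ (377/307.3)⁴ = 2.266.
The minimum whole number is N = 2.

2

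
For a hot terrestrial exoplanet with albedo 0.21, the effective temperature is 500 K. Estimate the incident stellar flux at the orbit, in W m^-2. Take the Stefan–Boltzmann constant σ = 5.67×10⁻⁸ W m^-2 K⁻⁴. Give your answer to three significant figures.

17900 W m^-2

Invert the energy balance for S: S = 4σT⁴/(1−α).
The emitted flux is σT⁴ = 3544 W m^-2.
So S = 4×3544/(1−0.21) = 17940 W m^-2.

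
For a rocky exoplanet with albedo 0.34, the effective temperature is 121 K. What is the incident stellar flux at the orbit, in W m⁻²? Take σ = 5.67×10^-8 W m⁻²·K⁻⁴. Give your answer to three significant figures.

73.7 W m⁻²

Invert the energy balance for S: S = 4σT⁴/(1−α).
The emitted flux is σT⁴ = 12.15 W m⁻².
S = 4·12.15/0.66 = 73.66 W m⁻².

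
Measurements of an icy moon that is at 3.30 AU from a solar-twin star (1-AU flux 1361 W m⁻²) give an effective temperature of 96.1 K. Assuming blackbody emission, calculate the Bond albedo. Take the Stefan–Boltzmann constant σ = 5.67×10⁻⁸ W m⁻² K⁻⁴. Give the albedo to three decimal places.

0.845

Irradiance scales as 1/d², so S = 1361 W m⁻² × (1/3.30)² = 125.0 W m⁻².
Energy balance: S(1−α)/4 = σT⁴, so 1−α = 4σT⁴/S.
σT⁴ = 4.836 W m⁻², so 4σT⁴ = 19.34 W m⁻².
1−α = 19.34/125.0 = 0.1548, so α = 0.8452.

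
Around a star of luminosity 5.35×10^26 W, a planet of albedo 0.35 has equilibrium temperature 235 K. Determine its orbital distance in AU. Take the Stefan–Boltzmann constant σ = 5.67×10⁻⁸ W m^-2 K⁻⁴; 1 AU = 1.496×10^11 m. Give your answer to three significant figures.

Required flux: S = 4σT⁴/(1−α) = 1064 W m^-2.
From L = 4πd²S, d = √(5.35×10^26/(4π·1064)) = 2.000×10^11 m = 1.337 AU.

1.34 AU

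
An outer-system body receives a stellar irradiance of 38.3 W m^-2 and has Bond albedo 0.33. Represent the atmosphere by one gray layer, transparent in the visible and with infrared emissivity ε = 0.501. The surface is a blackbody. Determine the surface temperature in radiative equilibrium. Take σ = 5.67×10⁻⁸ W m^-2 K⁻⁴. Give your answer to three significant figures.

111 K

At the top of the atmosphere, σT_e⁴ = S(1−α)/4 = 6.415 W m^-2, giving T_e = 103.1 K.
The surface balance (absorbed SW + ε·downward IR = σT_s⁴) with T_a⁴ = T_s⁴/2 reduces to T_s = T_e·[2/(2−ε)]^¼ = 110.8 K.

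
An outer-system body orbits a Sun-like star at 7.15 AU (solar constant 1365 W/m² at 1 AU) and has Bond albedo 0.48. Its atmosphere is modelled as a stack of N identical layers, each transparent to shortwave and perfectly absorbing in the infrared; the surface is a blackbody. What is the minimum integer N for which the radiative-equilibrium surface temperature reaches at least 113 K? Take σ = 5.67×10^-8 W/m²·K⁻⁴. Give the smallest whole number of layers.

Irradiance scales as 1/d², so S = 1365 W/m² × (1/7.15)² = 26.70 W/m².
The effective emission temperature is T_e = [S(1−α)/(4σ)]^¼ = 88.45 K.
Since T_s⁴ = (N+1)T_e⁴, we need N ≥ (T_s/T_e)⁴ − 1 = 1.663.
The minimum whole number is N = 2.

2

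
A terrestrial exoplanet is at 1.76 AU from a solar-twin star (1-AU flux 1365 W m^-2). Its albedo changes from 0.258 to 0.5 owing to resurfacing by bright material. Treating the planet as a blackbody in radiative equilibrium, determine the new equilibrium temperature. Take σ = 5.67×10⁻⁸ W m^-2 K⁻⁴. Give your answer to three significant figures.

By the inverse-square law, S = 1365/1.76² = 440.7 W m^-2.
With the new albedo, S(1−α₂)/4 = 55.08 W m^-2, so T₂ = 176.5 K.

177 kelvin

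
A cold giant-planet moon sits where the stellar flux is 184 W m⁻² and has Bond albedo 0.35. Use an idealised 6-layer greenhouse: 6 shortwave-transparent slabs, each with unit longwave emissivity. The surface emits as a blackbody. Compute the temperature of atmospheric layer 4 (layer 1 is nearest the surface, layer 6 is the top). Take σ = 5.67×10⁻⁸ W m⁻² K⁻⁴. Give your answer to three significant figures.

199 K

OLR = S(1−α)/4 = 29.90 W m⁻²; the top layer radiates at T_e = 151.5 K.
In the N-layer model, layer k (counted from the surface) has T_k = (N+1−k)^(1/4)·T_e.
T_4 = (3)^(1/4)·151.5 = 199.4 K.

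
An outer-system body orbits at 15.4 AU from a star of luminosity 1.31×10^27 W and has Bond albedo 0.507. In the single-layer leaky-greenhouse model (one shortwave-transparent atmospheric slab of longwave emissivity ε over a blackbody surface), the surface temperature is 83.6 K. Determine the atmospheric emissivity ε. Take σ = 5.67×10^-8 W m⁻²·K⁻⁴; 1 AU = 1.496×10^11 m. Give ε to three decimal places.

0.252

d = 15.4 × 1.496×10^11 m = 2.304×10^12 m.
Flux at the orbit: S = L/(4πd²) = 1.31×10^27/(4π·(2.30×10^12)²) = 19.64 W m⁻².
Effective temperature: T_e = [S(1−α)/(4σ)]^(1/4) = 80.83 K.
T_s⁴ = T_e⁴·2/(2−ε) → ε = 2 − 2(T_e/T_s)⁴ = 2 − 2·(80.83/83.6)⁴ = 0.2519.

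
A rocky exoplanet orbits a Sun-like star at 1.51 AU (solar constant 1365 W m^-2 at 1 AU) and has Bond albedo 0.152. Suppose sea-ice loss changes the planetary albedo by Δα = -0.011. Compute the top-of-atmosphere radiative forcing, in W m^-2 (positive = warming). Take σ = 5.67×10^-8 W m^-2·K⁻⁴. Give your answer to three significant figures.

1.65 W m^-2

Flux at the orbit: S = 1365/(1.51)² = 598.7 W m^-2.
TOA radiative forcing: ΔF = −S·Δα/4 = −598.7·(-0.011)/4 = 1.646 W m^-2.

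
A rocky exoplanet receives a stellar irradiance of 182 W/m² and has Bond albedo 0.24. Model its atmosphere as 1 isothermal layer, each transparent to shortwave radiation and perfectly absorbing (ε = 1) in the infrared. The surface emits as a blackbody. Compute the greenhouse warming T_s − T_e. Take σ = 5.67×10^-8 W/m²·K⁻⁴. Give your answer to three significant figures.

29.7 K

Top-of-atmosphere balance: σT_e⁴ = S(1−α)/4 = 34.58 W/m² → T_e = 157.1 K.
T_s = (N+1)^(1/4)·T_e = 186.9 K.
So the greenhouse effect raises the surface by 186.9 − 157.1 = 29.73 K.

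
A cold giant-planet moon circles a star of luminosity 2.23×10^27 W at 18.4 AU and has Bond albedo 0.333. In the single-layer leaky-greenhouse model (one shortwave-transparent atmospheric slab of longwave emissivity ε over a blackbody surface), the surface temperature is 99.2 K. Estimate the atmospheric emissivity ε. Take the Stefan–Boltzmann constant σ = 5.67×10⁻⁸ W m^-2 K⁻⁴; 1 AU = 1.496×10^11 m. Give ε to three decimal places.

d = 18.4 × 1.496×10^11 m = 2.753×10^12 m.
Flux at the orbit: S = L/(4πd²) = 2.23×10^27/(4π·(2.75×10^12)²) = 23.42 W m^-2.
First, T_e = [23.42·(1−0.333)/(4σ)]^(1/4) = 91.10 K.
Inverting T_s⁴ = 2T_e⁴/(2−ε): (T_e/T_s)⁴ = 0.7113, so ε = 2(1 − 0.7113) = 0.5775.

0.577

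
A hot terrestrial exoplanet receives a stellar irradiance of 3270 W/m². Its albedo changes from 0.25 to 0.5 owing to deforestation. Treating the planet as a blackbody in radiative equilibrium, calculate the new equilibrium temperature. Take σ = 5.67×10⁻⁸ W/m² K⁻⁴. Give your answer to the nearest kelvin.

291 K

New equilibrium: T₂ = [(1−0.5)·3270/(4σ)]^(1/4) = 291.4 K.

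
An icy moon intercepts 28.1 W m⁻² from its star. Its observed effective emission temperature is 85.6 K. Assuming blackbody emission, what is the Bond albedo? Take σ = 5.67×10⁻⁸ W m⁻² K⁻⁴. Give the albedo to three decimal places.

Energy balance: S(1−α)/4 = σT⁴, so 1−α = 4σT⁴/S.
σT⁴ = 3.044 W m⁻², so 4σT⁴ = 12.18 W m⁻².
Hence α = 1 − 12.18/28.10 = 0.5667.

0.567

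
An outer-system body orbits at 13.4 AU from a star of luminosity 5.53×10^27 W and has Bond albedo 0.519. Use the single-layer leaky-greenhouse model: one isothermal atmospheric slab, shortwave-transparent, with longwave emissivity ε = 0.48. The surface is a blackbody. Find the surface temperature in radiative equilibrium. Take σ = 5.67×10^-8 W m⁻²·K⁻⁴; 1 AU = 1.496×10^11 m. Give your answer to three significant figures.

d = 13.4 × 1.496×10^11 m = 2.005×10^12 m.
Flux at the orbit: S = L/(4πd²) = 5.53×10^27/(4π·(2.00×10^12)²) = 109.5 W m⁻².
The planet radiates to space at T_e = [S(1−α)/(4σ)]^(1/4) = 123.4 K.
Surface balance with a leaky layer gives σT_s⁴ = σT_e⁴·2/(2−ε), so T_s = T_e·[2/(2−0.48)]^(1/4) = 132.2 K.

132 K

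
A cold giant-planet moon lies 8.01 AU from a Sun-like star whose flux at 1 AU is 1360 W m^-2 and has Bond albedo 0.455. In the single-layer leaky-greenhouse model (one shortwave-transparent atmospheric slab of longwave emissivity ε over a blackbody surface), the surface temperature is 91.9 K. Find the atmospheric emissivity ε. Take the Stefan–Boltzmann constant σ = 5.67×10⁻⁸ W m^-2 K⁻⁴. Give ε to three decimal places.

By the inverse-square law, S = 1360/8.01² = 21.20 W m^-2.
TOA balance gives T_e = 84.48 K.
Inverting T_s⁴ = 2T_e⁴/(2−ε): (T_e/T_s)⁴ = 0.7141, so ε = 2(1 − 0.7141) = 0.5718.

0.572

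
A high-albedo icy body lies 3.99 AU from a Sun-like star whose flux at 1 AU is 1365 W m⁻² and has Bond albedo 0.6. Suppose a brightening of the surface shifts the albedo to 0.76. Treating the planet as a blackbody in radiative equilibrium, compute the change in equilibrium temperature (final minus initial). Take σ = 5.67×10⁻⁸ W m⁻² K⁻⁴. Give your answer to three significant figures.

Irradiance scales as 1/d², so S = 1365 W m⁻² × (1/3.99)² = 85.74 W m⁻².
With α = 0.6, T₁ = 110.9 K.
Final:   T₂ = [S(1−0.76)/(4σ)]^(1/4) = 97.60 K.
Change: 97.60 − 110.9 = -13.29 K.

-13.3 K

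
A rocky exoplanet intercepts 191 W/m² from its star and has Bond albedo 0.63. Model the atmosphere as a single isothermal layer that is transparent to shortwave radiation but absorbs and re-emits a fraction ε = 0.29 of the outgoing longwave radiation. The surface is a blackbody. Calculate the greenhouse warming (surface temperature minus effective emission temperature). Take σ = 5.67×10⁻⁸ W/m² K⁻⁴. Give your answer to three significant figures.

5.31 K

The planet radiates to space at T_e = [S(1−α)/(4σ)]^(1/4) = 132.9 K.
The surface balance (absorbed SW + ε·downward IR = σT_s⁴) with T_a⁴ = T_s⁴/2 reduces to T_s = T_e·[2/(2−ε)]^¼ = 138.2 K.
T_s − T_e = 138.2 − 132.9 = 5.307 K.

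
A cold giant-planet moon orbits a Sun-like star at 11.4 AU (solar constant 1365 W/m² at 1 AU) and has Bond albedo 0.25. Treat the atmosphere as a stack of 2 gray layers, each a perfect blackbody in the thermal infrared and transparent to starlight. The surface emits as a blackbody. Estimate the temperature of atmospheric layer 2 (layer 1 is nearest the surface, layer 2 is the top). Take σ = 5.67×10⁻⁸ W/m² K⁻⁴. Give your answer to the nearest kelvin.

By the inverse-square law, S = 1365/11.4² = 10.50 W/m².
OLR = S(1−α)/4 = 1.969 W/m²; the top layer radiates at T_e = 76.77 K.
The net upward flux σT_e⁴ is constant between every pair of levels, so T_k⁴ = (N+1−k)T_e⁴.
With k = 2: T_2 = (2+1−2)^¼·76.77 K = 76.77 K.

77 kelvin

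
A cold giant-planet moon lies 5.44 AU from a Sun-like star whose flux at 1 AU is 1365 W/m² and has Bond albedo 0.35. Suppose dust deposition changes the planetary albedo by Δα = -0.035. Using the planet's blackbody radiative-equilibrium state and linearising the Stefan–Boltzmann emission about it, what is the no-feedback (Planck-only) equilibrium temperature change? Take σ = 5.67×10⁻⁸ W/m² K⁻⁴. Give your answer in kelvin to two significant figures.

1.4 K

Flux at the orbit: S = 1365/(5.44)² = 46.12 W/m².
Unperturbed T_e = [46.12·(1−0.35)/(4σ)]^¼ = 107.2 K.
TOA radiative forcing: ΔF = −S·Δα/4 = −46.12·(-0.035)/4 = 0.4036 W/m².
Planck response: λ_P = 4σT_e³ = 4·5.67×10⁻⁸·(107.2)³ = 0.2796 W/m²/K.
So ΔT₀ = 0.4036/0.2796 = 1.44 K.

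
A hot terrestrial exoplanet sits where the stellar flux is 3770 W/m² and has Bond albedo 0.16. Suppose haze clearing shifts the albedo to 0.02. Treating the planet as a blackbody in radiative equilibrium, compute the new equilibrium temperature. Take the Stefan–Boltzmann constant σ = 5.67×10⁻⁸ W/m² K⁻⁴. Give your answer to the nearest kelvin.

With the new albedo, S(1−α₂)/4 = 923.6 W/m², so T₂ = 357.3 K.

357 K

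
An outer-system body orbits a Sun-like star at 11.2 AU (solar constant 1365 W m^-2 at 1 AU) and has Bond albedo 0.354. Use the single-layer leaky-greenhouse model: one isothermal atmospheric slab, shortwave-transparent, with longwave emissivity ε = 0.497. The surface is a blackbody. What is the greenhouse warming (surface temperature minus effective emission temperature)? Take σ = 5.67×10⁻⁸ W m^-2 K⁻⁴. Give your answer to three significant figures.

Irradiance scales as 1/d², so S = 1365 W m^-2 × (1/11.2)² = 10.88 W m^-2.
The planet radiates to space at T_e = [S(1−α)/(4σ)]^(1/4) = 74.61 K.
Surface balance with a leaky layer gives σT_s⁴ = σT_e⁴·2/(2−ε), so T_s = T_e·[2/(2−0.497)]^(1/4) = 80.14 K.
The atmosphere warms the surface by 5.524 K.

5.52 K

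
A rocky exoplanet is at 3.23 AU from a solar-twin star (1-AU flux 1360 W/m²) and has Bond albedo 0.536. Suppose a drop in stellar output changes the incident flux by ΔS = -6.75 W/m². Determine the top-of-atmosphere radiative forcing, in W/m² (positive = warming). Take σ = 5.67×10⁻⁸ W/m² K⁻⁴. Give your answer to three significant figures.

-0.783 W/m²

Flux at the orbit: S = 1360/(3.23)² = 130.4 W/m².
ΔF = Δ[S(1−α)]/4 = (1−0.536)·-6.75/4 = -0.7830 W/m².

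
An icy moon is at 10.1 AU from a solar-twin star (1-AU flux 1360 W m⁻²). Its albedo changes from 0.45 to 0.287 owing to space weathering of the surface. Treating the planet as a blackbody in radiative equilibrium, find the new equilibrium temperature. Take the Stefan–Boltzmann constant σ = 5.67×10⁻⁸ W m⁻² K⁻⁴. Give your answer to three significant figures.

Flux at the orbit: S = 1360/(10.1)² = 13.33 W m⁻².
With the new albedo, S(1−α₂)/4 = 2.376 W m⁻², so T₂ = 80.46 K.

80.5 K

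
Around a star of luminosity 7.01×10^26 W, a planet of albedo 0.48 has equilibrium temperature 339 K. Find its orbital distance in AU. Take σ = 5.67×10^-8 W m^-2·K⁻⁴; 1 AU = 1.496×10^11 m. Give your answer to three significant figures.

0.658 AU

Energy balance gives S = 4σT⁴/(1−α) = 5760 W m^-2.
From L = 4πd²S, d = √(7.01×10^26/(4π·5760)) = 9.841×10^10 m = 0.6578 AU.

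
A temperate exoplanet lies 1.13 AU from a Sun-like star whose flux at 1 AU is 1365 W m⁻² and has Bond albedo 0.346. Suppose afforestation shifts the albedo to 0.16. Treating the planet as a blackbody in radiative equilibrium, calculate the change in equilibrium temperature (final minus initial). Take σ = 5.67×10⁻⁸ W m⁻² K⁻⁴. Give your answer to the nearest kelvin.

15 K

By the inverse-square law, S = 1365/1.13² = 1069 W m⁻².
Initial: T₁ = [S(1−0.346)/(4σ)]^(1/4) = 235.6 K.
With α = 0.16, T₂ = 250.8 K.
Change: 250.8 − 235.6 = 15.22 K.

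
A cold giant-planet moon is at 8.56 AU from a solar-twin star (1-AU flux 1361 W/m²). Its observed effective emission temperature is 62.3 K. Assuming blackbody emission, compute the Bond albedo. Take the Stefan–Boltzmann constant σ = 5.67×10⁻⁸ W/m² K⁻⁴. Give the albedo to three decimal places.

0.816

By the inverse-square law, S = 1361/8.56² = 18.57 W/m².
Rearranging the radiative balance, α = 1 − 4σT⁴/S.
σT⁴ = 0.8542 W/m², so 4σT⁴ = 3.417 W/m².
1−α = 3.417/18.57 = 0.1839, so α = 0.8161.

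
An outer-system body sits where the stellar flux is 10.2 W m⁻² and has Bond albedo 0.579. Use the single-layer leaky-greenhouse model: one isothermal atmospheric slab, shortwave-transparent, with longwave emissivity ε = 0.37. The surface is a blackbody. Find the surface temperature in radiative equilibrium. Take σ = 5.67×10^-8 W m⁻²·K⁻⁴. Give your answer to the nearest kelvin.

69 K

At the top of the atmosphere, σT_e⁴ = S(1−α)/4 = 1.074 W m⁻², giving T_e = 65.96 K.
For a single slab of emissivity ε, T_s⁴ = 2T_e⁴/(2−ε); thus T_s = 65.96·(1.227)^(1/4) = 69.43 K.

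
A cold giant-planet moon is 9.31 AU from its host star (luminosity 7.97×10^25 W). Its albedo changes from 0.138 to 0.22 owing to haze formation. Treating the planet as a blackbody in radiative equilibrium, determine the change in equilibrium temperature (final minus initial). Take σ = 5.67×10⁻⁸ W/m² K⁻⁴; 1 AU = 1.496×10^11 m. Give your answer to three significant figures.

d = 9.31 × 1.496×10^11 m = 1.393×10^12 m.
Flux at the orbit: S = L/(4πd²) = 7.97×10^25/(4π·(1.39×10^12)²) = 3.270 W/m².
With α = 0.138, T₁ = 59.37 K.
Final:   T₂ = [S(1−0.22)/(4σ)]^(1/4) = 57.91 K.
ΔT = T₂ − T₁ = -1.465 K.

-1.47 K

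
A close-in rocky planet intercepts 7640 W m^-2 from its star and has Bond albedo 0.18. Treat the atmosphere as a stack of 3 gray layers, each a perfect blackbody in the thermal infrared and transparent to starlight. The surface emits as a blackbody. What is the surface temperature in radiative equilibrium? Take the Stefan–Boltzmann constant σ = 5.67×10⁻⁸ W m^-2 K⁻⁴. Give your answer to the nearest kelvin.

577 K

Top-of-atmosphere balance: σT_e⁴ = S(1−α)/4 = 1566 W m^-2 → T_e = 407.7 K.
Layer-by-layer balance gives σT_s⁴ = (N+1)σT_e⁴, so T_s = 4^¼·407.7 = 576.5 K.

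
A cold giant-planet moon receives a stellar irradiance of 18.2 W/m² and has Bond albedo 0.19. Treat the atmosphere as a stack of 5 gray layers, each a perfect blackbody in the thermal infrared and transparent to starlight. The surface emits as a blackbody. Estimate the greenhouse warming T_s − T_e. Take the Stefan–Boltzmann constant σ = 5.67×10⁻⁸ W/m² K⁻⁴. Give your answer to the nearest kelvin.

51 K

The effective emission temperature is T_e = [S(1−α)/(4σ)]^¼ = 89.79 K.
T_s = (N+1)^(1/4)·T_e = 140.5 K.
Warming: T_s − T_e = 50.74 K.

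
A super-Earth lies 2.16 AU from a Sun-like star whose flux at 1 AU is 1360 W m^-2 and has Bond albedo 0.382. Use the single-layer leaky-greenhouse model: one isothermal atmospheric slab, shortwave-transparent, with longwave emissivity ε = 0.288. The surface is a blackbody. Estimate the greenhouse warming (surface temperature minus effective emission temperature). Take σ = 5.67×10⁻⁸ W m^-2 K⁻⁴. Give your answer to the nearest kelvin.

Irradiance scales as 1/d², so S = 1360 W m^-2 × (1/2.16)² = 291.5 W m^-2.
At the top of the atmosphere, σT_e⁴ = S(1−α)/4 = 45.04 W m^-2, giving T_e = 167.9 K.
Surface balance with a leaky layer gives σT_s⁴ = σT_e⁴·2/(2−ε), so T_s = T_e·[2/(2−0.288)]^(1/4) = 174.5 K.
T_s − T_e = 174.5 − 167.9 = 6.654 K.

7 kelvin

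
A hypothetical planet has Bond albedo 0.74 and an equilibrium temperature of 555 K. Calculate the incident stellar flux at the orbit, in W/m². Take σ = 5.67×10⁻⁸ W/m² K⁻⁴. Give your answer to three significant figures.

From S(1−α)/4 = σT⁴: S = 4σT⁴/(1−α).
The emitted flux is σT⁴ = 5380 W/m².
So S = 4×5380/(1−0.74) = 82760 W/m².

82800 W/m²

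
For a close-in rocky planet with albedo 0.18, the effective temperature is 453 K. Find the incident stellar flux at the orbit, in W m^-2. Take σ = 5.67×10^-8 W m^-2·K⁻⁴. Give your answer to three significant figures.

From S(1−α)/4 = σT⁴: S = 4σT⁴/(1−α).
σT⁴ = 5.67×10⁻⁸·(453)⁴ = 2388 W m^-2.
S = 4·2388/0.82 = 11650 W m^-2.

11600 W m^-2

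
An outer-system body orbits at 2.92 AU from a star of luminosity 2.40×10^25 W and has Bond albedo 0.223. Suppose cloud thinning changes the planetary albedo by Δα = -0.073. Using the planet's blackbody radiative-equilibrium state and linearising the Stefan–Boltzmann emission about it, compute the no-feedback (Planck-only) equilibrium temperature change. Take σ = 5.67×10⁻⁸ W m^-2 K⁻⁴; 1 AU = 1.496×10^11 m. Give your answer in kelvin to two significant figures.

1.8 K

d = 2.92 × 1.496×10^11 m = 4.368×10^11 m.
Spreading L over a sphere of radius d: S = 2.40×10^25/(4π·4.37×10^11²) = 10.01 W m^-2.
The baseline emission temperature is T_e = 76.52 K.
ΔF = −(S/4)Δα = −(10.01/4)×(-0.073) = 0.1827 W m^-2.
Linearising σT⁴ gives d(σT⁴)/dT = 4σT_e³ = 0.1016 W m^-2 per K.
ΔT₀ = ΔF/λ_P = 0.1827/0.1016 = 1.80 K.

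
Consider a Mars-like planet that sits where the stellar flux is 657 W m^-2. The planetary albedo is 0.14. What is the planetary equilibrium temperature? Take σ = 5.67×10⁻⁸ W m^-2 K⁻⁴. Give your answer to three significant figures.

The planet absorbs (1−α)S over its disc πR² and re-emits over 4πR², so the mean absorbed flux is (1−0.14)·657.0/4 = 141.3 W m^-2.
Set σT⁴ = 141.3 → T = (141.3/σ)^(1/4) = 223.4 K.

223 K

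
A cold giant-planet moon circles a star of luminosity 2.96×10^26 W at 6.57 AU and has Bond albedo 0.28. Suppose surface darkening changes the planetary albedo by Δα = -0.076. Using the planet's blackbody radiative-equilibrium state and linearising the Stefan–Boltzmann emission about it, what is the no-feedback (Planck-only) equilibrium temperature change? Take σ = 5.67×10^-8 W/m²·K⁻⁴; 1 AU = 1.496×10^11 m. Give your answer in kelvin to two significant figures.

d = 6.57 × 1.496×10^11 m = 9.829×10^11 m.
S = L/(4πd²) = 24.38 W/m².
The baseline emission temperature is T_e = 93.80 K.
TOA radiative forcing: ΔF = −S·Δα/4 = −24.38·(-0.076)/4 = 0.4633 W/m².
Linearising σT⁴ gives d(σT⁴)/dT = 4σT_e³ = 0.1872 W/m² per K.
So ΔT₀ = 0.4633/0.1872 = 2.48 K.

2.5 K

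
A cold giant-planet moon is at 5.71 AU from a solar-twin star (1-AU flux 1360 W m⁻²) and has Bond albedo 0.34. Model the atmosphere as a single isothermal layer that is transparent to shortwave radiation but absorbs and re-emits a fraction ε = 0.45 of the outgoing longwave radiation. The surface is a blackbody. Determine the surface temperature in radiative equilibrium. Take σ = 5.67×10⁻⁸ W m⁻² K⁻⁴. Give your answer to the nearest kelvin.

Irradiance scales as 1/d², so S = 1360 W m⁻² × (1/5.71)² = 41.71 W m⁻².
Effective emission temperature (TOA balance): σT_e⁴ = S(1−α)/4 = 6.883 W m⁻² → T_e = 105.0 K.
The surface balance (absorbed SW + ε·downward IR = σT_s⁴) with T_a⁴ = T_s⁴/2 reduces to T_s = T_e·[2/(2−ε)]^¼ = 111.9 K.

112 K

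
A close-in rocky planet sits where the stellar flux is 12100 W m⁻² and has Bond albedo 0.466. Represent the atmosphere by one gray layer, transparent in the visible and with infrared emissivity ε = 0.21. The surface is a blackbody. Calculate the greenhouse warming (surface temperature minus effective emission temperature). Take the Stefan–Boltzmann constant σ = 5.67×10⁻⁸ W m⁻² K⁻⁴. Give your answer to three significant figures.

11.6 kelvin

Effective emission temperature (TOA balance): σT_e⁴ = S(1−α)/4 = 1615 W m⁻² → T_e = 410.8 K.
Surface balance with a leaky layer gives σT_s⁴ = σT_e⁴·2/(2−ε), so T_s = T_e·[2/(2−0.21)]^(1/4) = 422.4 K.
T_s − T_e = 422.4 − 410.8 = 11.55 K.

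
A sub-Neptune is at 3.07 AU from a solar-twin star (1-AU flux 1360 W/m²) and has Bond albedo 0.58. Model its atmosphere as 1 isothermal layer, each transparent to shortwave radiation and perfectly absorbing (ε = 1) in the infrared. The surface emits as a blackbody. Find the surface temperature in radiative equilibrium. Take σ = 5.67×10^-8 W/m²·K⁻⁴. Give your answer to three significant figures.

152 kelvin

Flux at the orbit: S = 1360/(3.07)² = 144.3 W/m².
Top-of-atmosphere balance: σT_e⁴ = S(1−α)/4 = 15.15 W/m² → T_e = 127.9 K.
With N = 1 opaque layers, T_s = (N+1)^(1/4)·T_e = 2^(1/4)·127.9 = 152.0 K.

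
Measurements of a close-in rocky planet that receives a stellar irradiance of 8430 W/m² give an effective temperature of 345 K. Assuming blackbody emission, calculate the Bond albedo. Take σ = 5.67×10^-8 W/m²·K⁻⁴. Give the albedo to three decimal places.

0.619

Energy balance: S(1−α)/4 = σT⁴, so 1−α = 4σT⁴/S.
σT⁴ = 803.3 W/m², so 4σT⁴ = 3213 W/m².
Hence α = 1 − 3213/8430 = 0.6189.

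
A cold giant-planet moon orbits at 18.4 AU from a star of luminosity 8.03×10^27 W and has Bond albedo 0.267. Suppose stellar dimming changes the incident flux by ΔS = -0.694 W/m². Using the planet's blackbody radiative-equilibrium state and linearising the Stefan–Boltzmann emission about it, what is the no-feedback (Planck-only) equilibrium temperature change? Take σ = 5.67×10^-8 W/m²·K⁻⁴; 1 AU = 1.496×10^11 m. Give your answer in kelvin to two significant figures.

-0.26 K

d = 18.4 × 1.496×10^11 m = 2.753×10^12 m.
Flux at the orbit: S = L/(4πd²) = 8.03×10^27/(4π·(2.75×10^12)²) = 84.33 W/m².
The baseline emission temperature is T_e = 128.5 K.
ΔF = Δ[S(1−α)]/4 = (1−0.267)·-0.694/4 = -0.1272 W/m².
Linearising σT⁴ gives d(σT⁴)/dT = 4σT_e³ = 0.4811 W/m² per K.
Hence the no-feedback warming is ΔF/(4σT_e³) = -0.264 K.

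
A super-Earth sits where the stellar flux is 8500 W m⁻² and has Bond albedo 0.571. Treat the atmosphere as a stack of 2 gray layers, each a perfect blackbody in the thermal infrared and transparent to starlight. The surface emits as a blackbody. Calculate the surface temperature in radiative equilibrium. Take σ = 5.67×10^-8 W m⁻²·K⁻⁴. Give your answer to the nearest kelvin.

The effective emission temperature is T_e = [S(1−α)/(4σ)]^¼ = 356.1 K.
Layer-by-layer balance gives σT_s⁴ = (N+1)σT_e⁴, so T_s = 3^¼·356.1 = 468.6 K.

469 K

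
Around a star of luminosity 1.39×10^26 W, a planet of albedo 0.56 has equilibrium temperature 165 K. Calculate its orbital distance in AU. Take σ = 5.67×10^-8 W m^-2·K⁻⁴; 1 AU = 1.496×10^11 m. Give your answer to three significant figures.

The flux needed for this T is 4σT⁴/(1−0.56) = 382.1 W m^-2.
From L = 4πd²S, d = √(1.39×10^26/(4π·382.1)) = 1.702×10^11 m = 1.137 AU.

1.14 AU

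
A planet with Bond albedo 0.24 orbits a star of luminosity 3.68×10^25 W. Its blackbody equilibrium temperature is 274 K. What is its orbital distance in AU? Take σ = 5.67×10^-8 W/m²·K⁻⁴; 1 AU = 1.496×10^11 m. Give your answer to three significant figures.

0.279 AU

Energy balance gives S = 4σT⁴/(1−α) = 1682 W/m².
S = L/(4πd²) → d = √(L/4πS) = √(3.68×10^25/(4π·1682)) = 4.173×10^10 m = 0.2789 AU.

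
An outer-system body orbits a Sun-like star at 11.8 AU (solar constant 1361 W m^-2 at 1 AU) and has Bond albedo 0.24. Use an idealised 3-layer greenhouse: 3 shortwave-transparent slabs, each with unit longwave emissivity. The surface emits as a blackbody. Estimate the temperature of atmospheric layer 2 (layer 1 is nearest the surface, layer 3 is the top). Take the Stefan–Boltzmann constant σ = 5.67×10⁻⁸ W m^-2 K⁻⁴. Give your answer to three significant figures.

By the inverse-square law, S = 1361/11.8² = 9.774 W m^-2.
The effective emission temperature is T_e = [S(1−α)/(4σ)]^¼ = 75.65 K.
The net upward flux σT_e⁴ is constant between every pair of levels, so T_k⁴ = (N+1−k)T_e⁴.
With k = 2: T_2 = (3+1−2)^¼·75.65 K = 89.97 K.

90.0 K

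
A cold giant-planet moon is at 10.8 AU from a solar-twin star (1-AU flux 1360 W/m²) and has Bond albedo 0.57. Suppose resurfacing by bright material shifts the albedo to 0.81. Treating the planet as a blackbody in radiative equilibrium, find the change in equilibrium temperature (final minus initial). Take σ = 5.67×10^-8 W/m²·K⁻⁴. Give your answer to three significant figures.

-12.7 K

By the inverse-square law, S = 1360/10.8² = 11.66 W/m².
With α = 0.57, T₁ = 68.57 K.
With α = 0.81, T₂ = 55.90 K.
Change: 55.90 − 68.57 = -12.66 K.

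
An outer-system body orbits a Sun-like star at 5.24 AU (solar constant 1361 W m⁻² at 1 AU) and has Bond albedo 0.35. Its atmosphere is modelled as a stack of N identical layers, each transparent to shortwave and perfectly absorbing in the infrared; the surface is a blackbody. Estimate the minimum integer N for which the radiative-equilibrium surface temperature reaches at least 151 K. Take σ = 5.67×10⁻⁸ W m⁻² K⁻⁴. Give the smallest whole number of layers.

Irradiance scales as 1/d², so S = 1361 W m⁻² × (1/5.24)² = 49.57 W m⁻².
Top-of-atmosphere balance: σT_e⁴ = S(1−α)/4 = 8.055 W m⁻² → T_e = 109.2 K.
Since T_s⁴ = (N+1)T_e⁴, we need N ≥ (T_s/T_e)⁴ − 1 = 2.660.
Rounding up, N = 3.

3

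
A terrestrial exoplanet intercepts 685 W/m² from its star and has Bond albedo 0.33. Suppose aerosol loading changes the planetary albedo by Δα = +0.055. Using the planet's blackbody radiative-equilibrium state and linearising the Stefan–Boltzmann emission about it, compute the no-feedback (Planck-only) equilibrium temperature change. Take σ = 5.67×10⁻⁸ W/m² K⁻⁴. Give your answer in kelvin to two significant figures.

-4.4 K

Reference equilibrium: T_e = [S(1−α)/(4σ)]^(1/4) = 212.1 K.
ΔF = −(S/4)Δα = −(685.0/4)×(+0.055) = -9.419 W/m².
Planck response: λ_P = 4σT_e³ = 4·5.67×10⁻⁸·(212.1)³ = 2.164 W/m²/K.
ΔT₀ = ΔF/λ_P = -9.419/2.164 = -4.35 K.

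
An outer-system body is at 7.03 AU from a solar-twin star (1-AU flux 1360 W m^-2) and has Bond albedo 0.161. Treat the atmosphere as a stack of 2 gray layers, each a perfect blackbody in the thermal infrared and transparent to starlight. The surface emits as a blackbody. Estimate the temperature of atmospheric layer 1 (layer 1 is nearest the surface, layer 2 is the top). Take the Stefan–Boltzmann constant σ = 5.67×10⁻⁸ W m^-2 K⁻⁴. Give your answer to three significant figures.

Flux at the orbit: S = 1360/(7.03)² = 27.52 W m^-2.
Top-of-atmosphere balance: σT_e⁴ = S(1−α)/4 = 5.772 W m^-2 → T_e = 100.4 K.
Each opaque layer satisfies 2T_j⁴ = T_{j−1}⁴ + T_{j+1}⁴, giving T_k⁴ = (N+1−k)T_e⁴.
T_1 = (2)^(1/4)·100.4 = 119.5 K.

119 K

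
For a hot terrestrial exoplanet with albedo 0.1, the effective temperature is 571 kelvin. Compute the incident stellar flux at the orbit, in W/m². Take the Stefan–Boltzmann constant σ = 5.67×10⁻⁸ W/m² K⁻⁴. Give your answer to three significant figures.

26800 W/m²

Invert the energy balance for S: S = 4σT⁴/(1−α).
The emitted flux is σT⁴ = 6027 W/m².
So S = 4×6027/(1−0.1) = 26790 W/m².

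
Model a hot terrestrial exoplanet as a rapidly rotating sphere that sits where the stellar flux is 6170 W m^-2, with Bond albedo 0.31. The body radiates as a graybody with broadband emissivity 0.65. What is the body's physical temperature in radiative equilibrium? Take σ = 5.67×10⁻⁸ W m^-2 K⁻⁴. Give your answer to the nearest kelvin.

Absorbed flux (global mean): S(1−α)/4 = 6170·0.69/4 = 1064 W m^-2.
Equating to εσT⁴ with ε = 0.65: T = (1064/0.65σ)^(1/4) = 412.2 K.

412 kelvin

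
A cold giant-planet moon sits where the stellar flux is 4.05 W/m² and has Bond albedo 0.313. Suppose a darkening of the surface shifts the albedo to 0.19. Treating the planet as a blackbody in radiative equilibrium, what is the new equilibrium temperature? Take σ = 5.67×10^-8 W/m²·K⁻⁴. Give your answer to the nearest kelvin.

62 K

With the new albedo, S(1−α₂)/4 = 0.8201 W/m², so T₂ = 61.67 K.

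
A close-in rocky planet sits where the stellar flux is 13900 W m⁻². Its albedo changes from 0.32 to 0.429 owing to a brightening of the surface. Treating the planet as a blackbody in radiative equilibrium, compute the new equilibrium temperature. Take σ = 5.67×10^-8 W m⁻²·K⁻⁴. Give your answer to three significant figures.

New equilibrium: T₂ = [(1−0.429)·13900/(4σ)]^(1/4) = 432.5 K.

433 kelvin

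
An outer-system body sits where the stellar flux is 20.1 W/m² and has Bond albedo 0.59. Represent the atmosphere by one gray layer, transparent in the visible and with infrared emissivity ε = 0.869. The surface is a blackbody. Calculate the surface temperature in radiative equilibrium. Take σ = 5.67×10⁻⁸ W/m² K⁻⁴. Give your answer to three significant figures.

Effective emission temperature (TOA balance): σT_e⁴ = S(1−α)/4 = 2.060 W/m² → T_e = 77.64 K.
Surface balance with a leaky layer gives σT_s⁴ = σT_e⁴·2/(2−ε), so T_s = T_e·[2/(2−0.869)]^(1/4) = 89.53 K.

89.5 K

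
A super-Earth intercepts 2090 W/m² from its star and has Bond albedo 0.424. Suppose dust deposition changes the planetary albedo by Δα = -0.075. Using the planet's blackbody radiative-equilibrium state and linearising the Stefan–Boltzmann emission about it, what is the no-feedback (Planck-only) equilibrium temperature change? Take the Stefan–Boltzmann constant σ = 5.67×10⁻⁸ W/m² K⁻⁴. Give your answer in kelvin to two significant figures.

The baseline emission temperature is T_e = 269.9 K.
The change in absorbed flux is Δ[S(1−α)/4] = −SΔα/4 = 39.19 W/m².
Planck response: λ_P = 4σT_e³ = 4·5.67×10⁻⁸·(269.9)³ = 4.460 W/m²/K.
ΔT₀ = ΔF/λ_P = 39.19/4.460 = 8.79 K.

8.8 K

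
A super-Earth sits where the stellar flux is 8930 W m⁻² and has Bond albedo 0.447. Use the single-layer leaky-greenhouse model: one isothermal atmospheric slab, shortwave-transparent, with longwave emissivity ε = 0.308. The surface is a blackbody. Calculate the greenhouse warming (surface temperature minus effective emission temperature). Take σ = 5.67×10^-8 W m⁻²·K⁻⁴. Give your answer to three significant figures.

16.4 kelvin

The planet radiates to space at T_e = [S(1−α)/(4σ)]^(1/4) = 384.1 K.
For a single slab of emissivity ε, T_s⁴ = 2T_e⁴/(2−ε); thus T_s = 384.1·(1.182)^(1/4) = 400.5 K.
The atmosphere warms the surface by 16.40 K.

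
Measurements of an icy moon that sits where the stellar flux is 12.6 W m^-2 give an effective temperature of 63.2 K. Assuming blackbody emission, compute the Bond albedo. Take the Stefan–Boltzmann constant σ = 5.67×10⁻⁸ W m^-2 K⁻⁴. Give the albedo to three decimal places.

Energy balance: S(1−α)/4 = σT⁴, so 1−α = 4σT⁴/S.
4σT⁴ = 4·5.67×10⁻⁸·(63.2)⁴ = 3.618 W m^-2.
Hence α = 1 − 3.618/12.60 = 0.7128.

0.713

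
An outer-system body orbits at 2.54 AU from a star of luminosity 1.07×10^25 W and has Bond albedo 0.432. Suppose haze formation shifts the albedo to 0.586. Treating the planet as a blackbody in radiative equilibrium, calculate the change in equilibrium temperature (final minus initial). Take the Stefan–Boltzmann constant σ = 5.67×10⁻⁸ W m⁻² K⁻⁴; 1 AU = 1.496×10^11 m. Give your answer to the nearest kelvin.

Orbital distance: d = 2.54 AU = 3.800×10^11 m.
Spreading L over a sphere of radius d: S = 1.07×10^25/(4π·3.80×10^11²) = 5.897 W m⁻².
Before: T₁ = [5.897·0.568/(4σ)]^(1/4) = 61.99 K.
Final:   T₂ = [S(1−0.586)/(4σ)]^(1/4) = 57.28 K.
ΔT = T₂ − T₁ = -4.713 K.

-5 K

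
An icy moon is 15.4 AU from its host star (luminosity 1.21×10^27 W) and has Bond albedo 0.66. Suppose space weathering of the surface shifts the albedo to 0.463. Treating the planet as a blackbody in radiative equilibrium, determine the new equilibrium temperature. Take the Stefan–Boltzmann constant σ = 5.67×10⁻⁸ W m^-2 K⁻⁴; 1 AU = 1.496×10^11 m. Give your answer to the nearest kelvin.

81 K

d = 15.4 × 1.496×10^11 m = 2.304×10^12 m.
S = L/(4πd²) = 18.14 W m^-2.
With the new albedo, S(1−α₂)/4 = 2.435 W m^-2, so T₂ = 80.96 K.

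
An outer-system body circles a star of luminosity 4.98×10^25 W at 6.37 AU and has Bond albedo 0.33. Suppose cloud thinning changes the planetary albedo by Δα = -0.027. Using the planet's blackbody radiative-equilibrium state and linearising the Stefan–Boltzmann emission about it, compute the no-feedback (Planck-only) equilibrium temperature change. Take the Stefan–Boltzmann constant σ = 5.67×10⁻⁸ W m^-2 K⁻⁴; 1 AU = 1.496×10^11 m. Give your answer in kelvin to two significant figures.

0.60 K

Orbital distance: d = 6.37 AU = 9.530×10^11 m.
Spreading L over a sphere of radius d: S = 4.98×10^25/(4π·9.53×10^11²) = 4.364 W m^-2.
The baseline emission temperature is T_e = 59.92 K.
The change in absorbed flux is Δ[S(1−α)/4] = −SΔα/4 = 0.02946 W m^-2.
The Planck feedback parameter is 4σT_e³ = 0.04879 W m^-2/K.
Hence the no-feedback warming is ΔF/(4σT_e³) = 0.604 K.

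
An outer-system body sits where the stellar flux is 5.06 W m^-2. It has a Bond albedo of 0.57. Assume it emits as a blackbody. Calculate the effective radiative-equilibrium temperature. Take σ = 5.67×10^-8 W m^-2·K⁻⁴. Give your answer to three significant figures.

55.7 K

The planet absorbs (1−α)S over its disc πR² and re-emits over 4πR², so the mean absorbed flux is (1−0.57)·5.060/4 = 0.5440 W m^-2.
Set σT⁴ = 0.5440 → T = (0.5440/σ)^(1/4) = 55.65 K.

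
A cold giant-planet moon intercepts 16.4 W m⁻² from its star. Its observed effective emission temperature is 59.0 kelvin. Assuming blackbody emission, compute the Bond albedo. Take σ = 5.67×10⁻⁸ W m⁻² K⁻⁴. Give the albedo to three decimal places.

0.832

Rearranging the radiative balance, α = 1 − 4σT⁴/S.
σT⁴ = 0.6871 W m⁻², so 4σT⁴ = 2.748 W m⁻².
Hence α = 1 − 2.748/16.40 = 0.8324.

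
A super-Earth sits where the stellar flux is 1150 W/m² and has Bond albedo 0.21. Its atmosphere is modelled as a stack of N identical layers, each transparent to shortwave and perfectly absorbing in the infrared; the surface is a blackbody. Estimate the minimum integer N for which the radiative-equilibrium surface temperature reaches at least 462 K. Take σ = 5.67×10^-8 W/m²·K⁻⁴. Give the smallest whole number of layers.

The effective emission temperature is T_e = [S(1−α)/(4σ)]^¼ = 251.6 K.
Need (N+1)T_e⁴ ≥ T_s⁴, i.e. N+1 ≥ (462/251.6)⁴ = 11.373.
So N ≥ 10.373; the smallest integer is N = 11.

11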